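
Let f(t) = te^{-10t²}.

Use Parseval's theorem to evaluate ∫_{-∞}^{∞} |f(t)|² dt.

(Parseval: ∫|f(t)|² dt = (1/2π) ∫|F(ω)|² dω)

∫|f(t)|² dt = \frac{\sqrt{5} \sqrt{\pi}}{400}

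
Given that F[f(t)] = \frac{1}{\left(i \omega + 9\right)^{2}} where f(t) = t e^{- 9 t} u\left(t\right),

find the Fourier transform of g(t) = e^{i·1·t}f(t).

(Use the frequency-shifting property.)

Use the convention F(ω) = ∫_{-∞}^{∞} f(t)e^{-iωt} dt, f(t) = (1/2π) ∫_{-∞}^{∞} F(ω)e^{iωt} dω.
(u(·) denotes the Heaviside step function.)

F[g](ω) = \frac{1}{\left(i \left(\omega - 1\right) + 9\right)^{2}}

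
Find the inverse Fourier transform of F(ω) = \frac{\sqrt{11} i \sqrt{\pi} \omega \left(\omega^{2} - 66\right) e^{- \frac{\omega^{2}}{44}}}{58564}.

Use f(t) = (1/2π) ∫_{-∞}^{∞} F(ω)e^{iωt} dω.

f(t) = 2 t^{3} e^{- 11 t^{2}}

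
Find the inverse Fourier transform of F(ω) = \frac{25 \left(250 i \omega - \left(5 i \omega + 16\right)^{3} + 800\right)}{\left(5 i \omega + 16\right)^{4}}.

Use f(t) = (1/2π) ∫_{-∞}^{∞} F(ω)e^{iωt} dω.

f(t) = 5 \left(t^{2} - 1\right) e^{- \frac{16 t}{5}} u\left(t\right)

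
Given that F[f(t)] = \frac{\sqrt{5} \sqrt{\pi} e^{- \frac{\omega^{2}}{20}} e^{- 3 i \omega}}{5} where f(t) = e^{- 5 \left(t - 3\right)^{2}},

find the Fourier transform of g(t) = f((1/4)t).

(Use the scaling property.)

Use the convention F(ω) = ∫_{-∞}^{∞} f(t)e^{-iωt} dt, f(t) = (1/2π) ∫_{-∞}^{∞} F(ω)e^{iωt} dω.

F[g](ω) = \frac{4 \sqrt{5} \sqrt{\pi} e^{- \frac{4 \omega \left(\omega + 15 i\right)}{5}}}{5}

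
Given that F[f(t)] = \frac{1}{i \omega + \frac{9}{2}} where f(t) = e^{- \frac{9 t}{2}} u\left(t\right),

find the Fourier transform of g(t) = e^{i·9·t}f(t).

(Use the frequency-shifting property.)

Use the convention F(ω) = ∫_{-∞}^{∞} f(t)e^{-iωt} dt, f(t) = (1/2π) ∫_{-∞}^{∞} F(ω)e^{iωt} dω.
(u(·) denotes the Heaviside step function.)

F[g](ω) = \frac{2}{2 i \left(\omega - 9\right) + 9}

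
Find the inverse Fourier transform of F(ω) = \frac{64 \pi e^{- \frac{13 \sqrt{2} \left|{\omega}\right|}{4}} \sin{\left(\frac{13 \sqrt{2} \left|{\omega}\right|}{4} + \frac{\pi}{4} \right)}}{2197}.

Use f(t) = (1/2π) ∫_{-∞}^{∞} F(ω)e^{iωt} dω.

f(t) = \frac{8}{t^{4} + \frac{28561}{16}}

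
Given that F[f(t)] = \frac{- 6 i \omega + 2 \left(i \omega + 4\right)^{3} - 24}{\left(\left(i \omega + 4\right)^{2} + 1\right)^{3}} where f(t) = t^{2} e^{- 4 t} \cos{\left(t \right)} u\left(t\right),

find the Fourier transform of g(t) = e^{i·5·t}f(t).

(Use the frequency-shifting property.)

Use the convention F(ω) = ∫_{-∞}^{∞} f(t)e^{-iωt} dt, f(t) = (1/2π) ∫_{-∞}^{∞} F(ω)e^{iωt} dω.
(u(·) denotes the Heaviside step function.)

F[g](ω) = \frac{2 \left(3 i \left(5 - \omega\right) + \left(i \left(\omega - 5\right) + 4\right)^{3} - 12\right)}{\left(\left(i \left(\omega - 5\right) + 4\right)^{2} + 1\right)^{3}}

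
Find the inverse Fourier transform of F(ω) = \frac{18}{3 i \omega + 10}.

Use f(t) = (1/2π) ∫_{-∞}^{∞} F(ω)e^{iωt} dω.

f(t) = 6 e^{- \frac{10 t}{3}} u\left(t\right)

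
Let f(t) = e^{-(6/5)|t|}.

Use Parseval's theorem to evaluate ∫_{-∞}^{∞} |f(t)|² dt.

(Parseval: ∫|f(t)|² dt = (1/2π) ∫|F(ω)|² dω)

∫|f(t)|² dt = \frac{5}{6}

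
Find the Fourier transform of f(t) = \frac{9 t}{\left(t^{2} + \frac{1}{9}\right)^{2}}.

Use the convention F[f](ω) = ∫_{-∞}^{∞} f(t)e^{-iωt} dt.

F(ω) = - \frac{27 i \pi \omega e^{- \frac{\left|{\omega}\right|}{3}}}{2}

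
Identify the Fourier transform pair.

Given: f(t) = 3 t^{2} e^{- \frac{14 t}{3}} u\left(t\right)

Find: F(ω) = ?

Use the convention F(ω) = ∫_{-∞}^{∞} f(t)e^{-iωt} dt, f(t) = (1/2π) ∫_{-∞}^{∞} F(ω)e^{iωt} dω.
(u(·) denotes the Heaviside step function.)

F(ω) = \frac{162}{\left(3 i \omega + 14\right)^{3}}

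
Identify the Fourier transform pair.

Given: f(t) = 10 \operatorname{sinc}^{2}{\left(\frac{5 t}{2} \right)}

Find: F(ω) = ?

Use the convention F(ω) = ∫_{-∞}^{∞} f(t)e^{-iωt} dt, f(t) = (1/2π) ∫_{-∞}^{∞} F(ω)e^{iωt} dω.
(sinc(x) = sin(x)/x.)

F(ω) = \begin{cases} \frac{4 \pi \left(5 - \left|{\omega}\right|\right)}{5} & \text{for}\: \omega > -5 \wedge \omega < 5 \\0 & \text{otherwise} \end{cases}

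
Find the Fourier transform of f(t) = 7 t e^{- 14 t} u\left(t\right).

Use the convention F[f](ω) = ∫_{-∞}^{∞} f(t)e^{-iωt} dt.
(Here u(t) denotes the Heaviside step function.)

F(ω) = \frac{7}{\left(i \omega + 14\right)^{2}}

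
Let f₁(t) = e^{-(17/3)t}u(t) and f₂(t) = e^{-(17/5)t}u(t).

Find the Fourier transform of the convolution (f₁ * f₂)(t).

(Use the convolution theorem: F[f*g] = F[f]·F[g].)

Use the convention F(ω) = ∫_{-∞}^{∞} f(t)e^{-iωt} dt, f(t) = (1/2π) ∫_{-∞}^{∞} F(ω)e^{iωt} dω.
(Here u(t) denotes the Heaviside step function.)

F[f₁*f₂](ω) = \frac{15}{- 15 \omega^{2} + 136 i \omega + 289}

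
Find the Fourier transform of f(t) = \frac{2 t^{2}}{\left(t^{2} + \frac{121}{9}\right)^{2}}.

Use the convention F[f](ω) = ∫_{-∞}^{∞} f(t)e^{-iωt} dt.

F(ω) = \frac{\pi \left(3 - 11 \left|{\omega}\right|\right) e^{- \frac{11 \left|{\omega}\right|}{3}}}{11}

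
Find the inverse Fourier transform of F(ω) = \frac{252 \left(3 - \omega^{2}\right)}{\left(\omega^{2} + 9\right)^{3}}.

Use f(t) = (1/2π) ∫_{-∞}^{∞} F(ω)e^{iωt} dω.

f(t) = 7 t^{2} e^{- 3 \left|{t}\right|}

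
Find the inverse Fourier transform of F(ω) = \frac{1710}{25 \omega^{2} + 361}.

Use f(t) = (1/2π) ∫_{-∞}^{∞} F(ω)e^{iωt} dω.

f(t) = 9 e^{- \frac{19 \left|{t}\right|}{5}}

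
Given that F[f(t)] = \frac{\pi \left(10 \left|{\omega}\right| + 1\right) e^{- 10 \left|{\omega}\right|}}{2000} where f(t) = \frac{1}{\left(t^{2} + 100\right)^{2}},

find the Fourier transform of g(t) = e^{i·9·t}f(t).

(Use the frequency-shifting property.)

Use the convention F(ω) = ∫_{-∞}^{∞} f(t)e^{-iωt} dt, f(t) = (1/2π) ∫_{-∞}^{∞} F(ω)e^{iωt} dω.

F[g](ω) = \frac{\pi \left(10 \left|{\omega - 9}\right| + 1\right) e^{- 10 \left|{\omega - 9}\right|}}{2000}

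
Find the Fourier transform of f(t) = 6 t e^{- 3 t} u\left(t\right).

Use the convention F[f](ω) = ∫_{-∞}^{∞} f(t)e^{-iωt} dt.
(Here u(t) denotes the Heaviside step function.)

F(ω) = \frac{6}{\left(i \omega + 3\right)^{2}}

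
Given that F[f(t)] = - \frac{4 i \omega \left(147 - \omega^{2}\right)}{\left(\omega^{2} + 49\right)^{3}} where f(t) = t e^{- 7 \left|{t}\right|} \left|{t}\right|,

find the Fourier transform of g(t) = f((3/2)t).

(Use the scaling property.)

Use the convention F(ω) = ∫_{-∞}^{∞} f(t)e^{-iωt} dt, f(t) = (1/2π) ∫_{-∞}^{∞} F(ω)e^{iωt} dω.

F[g](ω) = \frac{144 i \omega \left(4 \omega^{2} - 1323\right)}{\left(4 \omega^{2} + 441\right)^{3}}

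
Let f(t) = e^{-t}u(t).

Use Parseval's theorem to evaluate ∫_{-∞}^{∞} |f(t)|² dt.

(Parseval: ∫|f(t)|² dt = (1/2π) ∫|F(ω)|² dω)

∫|f(t)|² dt = \frac{1}{2}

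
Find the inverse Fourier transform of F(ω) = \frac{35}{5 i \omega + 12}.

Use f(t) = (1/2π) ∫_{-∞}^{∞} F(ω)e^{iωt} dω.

f(t) = 7 e^{- \frac{12 t}{5}} u\left(t\right)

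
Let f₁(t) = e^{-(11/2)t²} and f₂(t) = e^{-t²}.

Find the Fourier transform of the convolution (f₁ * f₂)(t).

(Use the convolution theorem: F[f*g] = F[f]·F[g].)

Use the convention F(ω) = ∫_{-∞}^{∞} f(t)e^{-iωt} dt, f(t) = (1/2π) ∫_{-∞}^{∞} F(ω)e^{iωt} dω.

F[f₁*f₂](ω) = \frac{\sqrt{22} \pi e^{- \frac{13 \omega^{2}}{44}}}{11}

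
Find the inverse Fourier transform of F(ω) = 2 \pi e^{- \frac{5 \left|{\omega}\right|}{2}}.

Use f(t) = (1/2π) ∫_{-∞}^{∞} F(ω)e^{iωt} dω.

f(t) = \frac{5}{t^{2} + \frac{25}{4}}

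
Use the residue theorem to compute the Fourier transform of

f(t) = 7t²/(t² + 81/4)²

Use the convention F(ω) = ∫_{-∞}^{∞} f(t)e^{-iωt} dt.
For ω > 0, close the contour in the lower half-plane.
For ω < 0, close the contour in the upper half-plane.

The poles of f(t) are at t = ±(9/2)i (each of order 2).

Let g(z) = f(z)e^{-iωz}; for large |z| the factor e^{-iωz} decays in the lower half-plane when ω > 0 and in the upper half-plane when ω < 0.

Case ω > 0 (lower half-plane, clockwise contour ⇒ F(ω) = -2πi·ΣRes):
  Res_{z = - \frac{9 i}{2}} g(z) = \frac{7 i \left(2 - 9 \omega\right) e^{- \frac{9 \omega}{2}}}{36} (pole of order 2)
  F(ω) = -2πi·ΣRes = \frac{7 \pi \left(2 - 9 \omega\right) e^{- \frac{9 \omega}{2}}}{18}

Case ω < 0 (upper half-plane, counterclockwise contour ⇒ F(ω) = +2πi·ΣRes):
  Res_{z = \frac{9 i}{2}} g(z) = \frac{7 i \left(- 9 \omega - 2\right) e^{\frac{9 \omega}{2}}}{36} (pole of order 2)
  F(ω) = 2πi·ΣRes = \frac{7 \pi \left(9 \omega + 2\right) e^{\frac{9 \omega}{2}}}{18}

Both cases combine into a single formula in |ω|:

F(ω) = \frac{7 \pi \left(2 - 9 \left|{\omega}\right|\right) e^{- \frac{9 \left|{\omega}\right|}{2}}}{18}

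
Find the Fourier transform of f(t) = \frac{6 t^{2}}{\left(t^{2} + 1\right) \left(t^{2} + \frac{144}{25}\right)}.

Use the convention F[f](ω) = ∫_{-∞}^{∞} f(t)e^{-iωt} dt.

F(ω) = - \frac{150 \pi e^{- \left|{\omega}\right|}}{119} + \frac{360 \pi e^{- \frac{12 \left|{\omega}\right|}{5}}}{119}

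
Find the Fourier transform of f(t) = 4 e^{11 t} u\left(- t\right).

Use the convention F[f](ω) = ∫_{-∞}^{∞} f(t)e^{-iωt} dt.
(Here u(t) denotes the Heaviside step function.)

F(ω) = - \frac{4}{i \omega - 11}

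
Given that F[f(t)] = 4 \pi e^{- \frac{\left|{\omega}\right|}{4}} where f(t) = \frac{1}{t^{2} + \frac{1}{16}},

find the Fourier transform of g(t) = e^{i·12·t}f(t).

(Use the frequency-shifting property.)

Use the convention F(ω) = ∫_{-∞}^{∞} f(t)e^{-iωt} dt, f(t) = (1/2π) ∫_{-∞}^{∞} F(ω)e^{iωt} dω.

F[g](ω) = 4 \pi e^{- \frac{\left|{\omega - 12}\right|}{4}}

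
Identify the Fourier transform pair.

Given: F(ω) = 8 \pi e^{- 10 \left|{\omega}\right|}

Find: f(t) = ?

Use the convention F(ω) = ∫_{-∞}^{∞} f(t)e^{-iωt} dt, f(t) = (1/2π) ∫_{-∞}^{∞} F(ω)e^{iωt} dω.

f(t) = \frac{80}{t^{2} + 100}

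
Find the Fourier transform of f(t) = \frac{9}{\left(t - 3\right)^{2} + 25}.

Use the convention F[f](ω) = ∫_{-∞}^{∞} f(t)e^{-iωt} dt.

F(ω) = \frac{9 \pi e^{- 3 i \omega - 5 \left|{\omega}\right|}}{5}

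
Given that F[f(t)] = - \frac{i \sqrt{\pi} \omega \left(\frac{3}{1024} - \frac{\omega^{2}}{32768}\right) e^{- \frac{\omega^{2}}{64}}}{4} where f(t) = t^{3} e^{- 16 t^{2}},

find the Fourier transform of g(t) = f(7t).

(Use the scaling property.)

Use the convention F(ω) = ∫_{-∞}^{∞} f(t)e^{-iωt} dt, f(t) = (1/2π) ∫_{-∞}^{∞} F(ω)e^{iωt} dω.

F[g](ω) = \frac{i \sqrt{\pi} \omega \left(\omega^{2} - 4704\right) e^{- \frac{\omega^{2}}{3136}}}{314703872}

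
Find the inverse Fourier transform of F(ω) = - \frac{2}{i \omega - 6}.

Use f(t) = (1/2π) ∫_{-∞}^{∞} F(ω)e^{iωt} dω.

f(t) = 2 e^{6 t} u\left(- t\right)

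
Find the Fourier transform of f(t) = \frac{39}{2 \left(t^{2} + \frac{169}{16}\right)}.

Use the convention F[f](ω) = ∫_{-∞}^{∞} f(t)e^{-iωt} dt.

F(ω) = 6 \pi e^{- \frac{13 \left|{\omega}\right|}{4}}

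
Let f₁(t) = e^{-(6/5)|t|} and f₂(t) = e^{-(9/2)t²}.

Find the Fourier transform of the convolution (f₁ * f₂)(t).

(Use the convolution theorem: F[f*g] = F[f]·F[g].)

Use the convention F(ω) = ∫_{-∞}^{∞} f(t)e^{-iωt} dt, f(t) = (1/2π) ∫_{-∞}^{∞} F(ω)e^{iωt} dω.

F[f₁*f₂](ω) = \frac{20 \sqrt{2} \sqrt{\pi} e^{- \frac{\omega^{2}}{18}}}{25 \omega^{2} + 36}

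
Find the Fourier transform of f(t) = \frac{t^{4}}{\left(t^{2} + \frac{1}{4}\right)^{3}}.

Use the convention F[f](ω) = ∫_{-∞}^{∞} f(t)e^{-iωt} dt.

F(ω) = \frac{\pi \left(\omega^{2} - 10 \left|{\omega}\right| + 12\right) e^{- \frac{\left|{\omega}\right|}{2}}}{16}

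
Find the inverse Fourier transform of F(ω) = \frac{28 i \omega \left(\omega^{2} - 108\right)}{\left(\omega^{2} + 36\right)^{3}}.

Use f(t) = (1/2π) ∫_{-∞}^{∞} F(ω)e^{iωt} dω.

f(t) = 7 t e^{- 6 \left|{t}\right|} \left|{t}\right|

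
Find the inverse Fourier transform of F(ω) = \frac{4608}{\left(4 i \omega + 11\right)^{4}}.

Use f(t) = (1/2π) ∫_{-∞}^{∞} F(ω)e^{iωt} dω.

f(t) = 3 t^{3} e^{- \frac{11 t}{4}} u\left(t\right)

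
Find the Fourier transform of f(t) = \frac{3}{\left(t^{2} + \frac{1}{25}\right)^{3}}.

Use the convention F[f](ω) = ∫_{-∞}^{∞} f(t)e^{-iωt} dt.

F(ω) = \frac{375 \pi \left(\omega^{2} + 15 \left|{\omega}\right| + 75\right) e^{- \frac{\left|{\omega}\right|}{5}}}{8}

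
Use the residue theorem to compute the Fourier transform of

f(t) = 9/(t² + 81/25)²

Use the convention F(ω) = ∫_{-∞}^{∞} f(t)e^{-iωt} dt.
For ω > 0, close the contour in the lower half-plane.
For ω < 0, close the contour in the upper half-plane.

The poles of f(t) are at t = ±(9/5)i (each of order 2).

Let g(z) = f(z)e^{-iωz}; for large |z| the factor e^{-iωz} decays in the lower half-plane when ω > 0 and in the upper half-plane when ω < 0.

Case ω > 0 (lower half-plane, clockwise contour ⇒ F(ω) = -2πi·ΣRes):
  Res_{z = - \frac{9 i}{5}} g(z) = \frac{25 i \left(9 \omega + 5\right) e^{- \frac{9 \omega}{5}}}{324} (pole of order 2)
  F(ω) = -2πi·ΣRes = \frac{25 \pi \left(9 \omega + 5\right) e^{- \frac{9 \omega}{5}}}{162}

Case ω < 0 (upper half-plane, counterclockwise contour ⇒ F(ω) = +2πi·ΣRes):
  Res_{z = \frac{9 i}{5}} g(z) = \frac{25 i \left(9 \omega - 5\right) e^{\frac{9 \omega}{5}}}{324} (pole of order 2)
  F(ω) = 2πi·ΣRes = \frac{25 \pi \left(5 - 9 \omega\right) e^{\frac{9 \omega}{5}}}{162}

Both cases combine into a single formula in |ω|:

F(ω) = \frac{25 \pi \left(9 \left|{\omega}\right| + 5\right) e^{- \frac{9 \left|{\omega}\right|}{5}}}{162}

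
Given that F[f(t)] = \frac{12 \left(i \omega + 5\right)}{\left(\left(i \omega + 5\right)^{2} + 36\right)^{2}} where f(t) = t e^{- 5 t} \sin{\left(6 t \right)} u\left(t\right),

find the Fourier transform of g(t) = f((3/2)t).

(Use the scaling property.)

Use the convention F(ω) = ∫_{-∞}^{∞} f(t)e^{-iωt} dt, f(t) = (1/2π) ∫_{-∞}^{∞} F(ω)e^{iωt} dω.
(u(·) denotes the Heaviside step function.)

F[g](ω) = \frac{216 \left(2 i \omega + 15\right)}{\left(\left(2 i \omega + 15\right)^{2} + 324\right)^{2}}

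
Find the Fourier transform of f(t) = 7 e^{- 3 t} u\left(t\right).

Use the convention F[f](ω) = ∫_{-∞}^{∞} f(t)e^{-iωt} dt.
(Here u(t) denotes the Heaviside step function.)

F(ω) = \frac{7}{i \omega + 3}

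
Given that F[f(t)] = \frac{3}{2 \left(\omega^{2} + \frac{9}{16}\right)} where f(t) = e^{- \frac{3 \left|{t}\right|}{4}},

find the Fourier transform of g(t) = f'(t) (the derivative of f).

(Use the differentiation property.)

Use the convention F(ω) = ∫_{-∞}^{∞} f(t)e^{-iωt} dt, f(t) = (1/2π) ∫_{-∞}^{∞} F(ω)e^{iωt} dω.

F[g](ω) = \frac{24 i \omega}{16 \omega^{2} + 9}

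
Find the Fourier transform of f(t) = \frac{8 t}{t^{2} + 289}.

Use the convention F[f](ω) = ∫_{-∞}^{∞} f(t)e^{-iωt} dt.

F(ω) = - 8 i \pi e^{- 17 \left|{\omega}\right|} \operatorname{sign}{\left(\omega \right)}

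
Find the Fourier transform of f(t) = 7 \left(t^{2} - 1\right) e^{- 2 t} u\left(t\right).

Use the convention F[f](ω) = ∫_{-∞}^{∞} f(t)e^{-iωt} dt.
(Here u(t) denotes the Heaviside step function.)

F(ω) = \frac{7 \left(2 i \omega - \left(i \omega + 2\right)^{3} + 4\right)}{\left(i \omega + 2\right)^{4}}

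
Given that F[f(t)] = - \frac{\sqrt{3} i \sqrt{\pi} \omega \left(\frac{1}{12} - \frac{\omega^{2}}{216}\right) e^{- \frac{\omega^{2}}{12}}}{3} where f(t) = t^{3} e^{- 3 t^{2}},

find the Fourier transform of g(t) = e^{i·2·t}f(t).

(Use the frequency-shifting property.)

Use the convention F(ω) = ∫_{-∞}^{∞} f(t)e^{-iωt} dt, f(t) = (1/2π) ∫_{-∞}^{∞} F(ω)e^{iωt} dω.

F[g](ω) = \frac{\sqrt{3} i \sqrt{\pi} \left(\omega - 2\right) \left(\left(\omega - 2\right)^{2} - 18\right) e^{- \frac{\left(\omega - 2\right)^{2}}{12}}}{648}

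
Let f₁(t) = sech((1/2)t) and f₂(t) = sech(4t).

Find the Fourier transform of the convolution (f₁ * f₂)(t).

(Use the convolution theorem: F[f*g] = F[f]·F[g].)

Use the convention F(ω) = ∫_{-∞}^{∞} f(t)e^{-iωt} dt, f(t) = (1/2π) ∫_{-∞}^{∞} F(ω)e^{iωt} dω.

F[f₁*f₂](ω) = \frac{\pi^{2}}{2 \cosh{\left(\frac{\pi \omega}{8} \right)} \cosh{\left(\pi \omega \right)}}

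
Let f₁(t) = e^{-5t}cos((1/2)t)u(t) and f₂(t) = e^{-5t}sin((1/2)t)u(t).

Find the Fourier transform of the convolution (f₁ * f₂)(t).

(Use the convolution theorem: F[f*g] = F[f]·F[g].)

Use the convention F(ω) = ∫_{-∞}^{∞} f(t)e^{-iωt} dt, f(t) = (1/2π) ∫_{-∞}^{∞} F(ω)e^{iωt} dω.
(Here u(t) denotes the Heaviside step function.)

F[f₁*f₂](ω) = \frac{8 \left(i \omega + 5\right)}{\left(4 \left(i \omega + 5\right)^{2} + 1\right)^{2}}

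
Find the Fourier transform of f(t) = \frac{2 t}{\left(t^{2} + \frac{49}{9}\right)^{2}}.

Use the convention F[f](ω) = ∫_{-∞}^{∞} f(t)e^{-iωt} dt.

F(ω) = - \frac{3 i \pi \omega e^{- \frac{7 \left|{\omega}\right|}{3}}}{7}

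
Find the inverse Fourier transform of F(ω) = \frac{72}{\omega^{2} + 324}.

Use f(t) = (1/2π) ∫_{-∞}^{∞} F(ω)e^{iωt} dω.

f(t) = 2 e^{- 18 \left|{t}\right|}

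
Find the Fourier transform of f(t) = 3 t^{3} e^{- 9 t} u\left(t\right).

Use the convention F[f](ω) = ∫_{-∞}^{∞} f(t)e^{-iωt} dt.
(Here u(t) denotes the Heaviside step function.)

F(ω) = \frac{18}{\left(i \omega + 9\right)^{4}}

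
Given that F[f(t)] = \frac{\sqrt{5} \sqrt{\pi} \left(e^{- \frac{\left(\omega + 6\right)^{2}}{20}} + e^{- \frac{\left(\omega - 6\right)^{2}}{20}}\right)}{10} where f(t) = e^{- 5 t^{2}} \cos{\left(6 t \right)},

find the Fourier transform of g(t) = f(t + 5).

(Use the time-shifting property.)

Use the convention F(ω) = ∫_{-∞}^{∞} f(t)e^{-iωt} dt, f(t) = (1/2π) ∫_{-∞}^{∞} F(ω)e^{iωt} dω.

F[g](ω) = \frac{\sqrt{5} \sqrt{\pi} \left(e^{\frac{6 \omega}{5}} + 1\right) e^{- \frac{\omega^{2}}{20} - \frac{3 \omega}{5} + 5 i \omega - \frac{9}{5}}}{10}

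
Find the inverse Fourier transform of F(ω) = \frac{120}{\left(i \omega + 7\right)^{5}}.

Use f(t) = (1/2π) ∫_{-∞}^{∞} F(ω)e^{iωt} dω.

f(t) = 5 t^{4} e^{- 7 t} u\left(t\right)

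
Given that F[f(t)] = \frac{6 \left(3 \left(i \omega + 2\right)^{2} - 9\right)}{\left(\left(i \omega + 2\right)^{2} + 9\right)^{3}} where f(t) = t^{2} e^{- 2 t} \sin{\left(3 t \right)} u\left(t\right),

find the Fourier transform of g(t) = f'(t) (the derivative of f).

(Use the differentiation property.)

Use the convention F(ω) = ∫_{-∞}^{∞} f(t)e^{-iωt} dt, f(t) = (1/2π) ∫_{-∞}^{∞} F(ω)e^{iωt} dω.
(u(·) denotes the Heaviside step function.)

F[g](ω) = \frac{18 i \omega \left(\left(i \omega + 2\right)^{2} - 3\right)}{\left(\left(i \omega + 2\right)^{2} + 9\right)^{3}}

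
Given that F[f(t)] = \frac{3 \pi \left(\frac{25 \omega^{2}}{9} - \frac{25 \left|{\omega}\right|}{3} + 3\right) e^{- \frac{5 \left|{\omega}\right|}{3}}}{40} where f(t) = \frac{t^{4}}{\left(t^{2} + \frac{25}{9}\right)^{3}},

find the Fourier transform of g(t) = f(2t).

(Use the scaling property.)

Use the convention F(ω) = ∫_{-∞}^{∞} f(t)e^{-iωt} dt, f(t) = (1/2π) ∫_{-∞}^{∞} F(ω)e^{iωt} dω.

F[g](ω) = \frac{\pi \left(25 \omega^{2} - 150 \left|{\omega}\right| + 108\right) e^{- \frac{5 \left|{\omega}\right|}{6}}}{960}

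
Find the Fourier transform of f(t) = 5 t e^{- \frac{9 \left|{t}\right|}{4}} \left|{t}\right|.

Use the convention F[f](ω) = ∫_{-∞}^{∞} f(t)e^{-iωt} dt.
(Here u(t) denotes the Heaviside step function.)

F(ω) = \frac{5120 i \omega \left(16 \omega^{2} - 243\right)}{\left(16 \omega^{2} + 81\right)^{3}}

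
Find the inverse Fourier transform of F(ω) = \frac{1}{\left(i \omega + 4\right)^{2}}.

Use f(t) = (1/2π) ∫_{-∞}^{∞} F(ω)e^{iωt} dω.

f(t) = t e^{- 4 t} u\left(t\right)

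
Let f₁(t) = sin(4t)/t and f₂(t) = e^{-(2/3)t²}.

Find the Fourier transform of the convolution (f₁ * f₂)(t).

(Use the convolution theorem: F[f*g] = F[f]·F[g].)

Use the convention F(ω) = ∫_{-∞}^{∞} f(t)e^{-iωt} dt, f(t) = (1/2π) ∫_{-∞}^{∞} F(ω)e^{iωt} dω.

F[f₁*f₂](ω) = \begin{cases} \frac{\sqrt{6} \pi^{\frac{3}{2}} e^{- \frac{3 \omega^{2}}{8}}}{2} & \text{for}\: \omega > -4 \wedge \omega < 4 \\0 & \text{otherwise} \end{cases}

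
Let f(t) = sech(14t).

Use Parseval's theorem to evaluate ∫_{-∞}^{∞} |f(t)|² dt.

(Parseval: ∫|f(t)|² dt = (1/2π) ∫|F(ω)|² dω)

∫|f(t)|² dt = \frac{1}{7}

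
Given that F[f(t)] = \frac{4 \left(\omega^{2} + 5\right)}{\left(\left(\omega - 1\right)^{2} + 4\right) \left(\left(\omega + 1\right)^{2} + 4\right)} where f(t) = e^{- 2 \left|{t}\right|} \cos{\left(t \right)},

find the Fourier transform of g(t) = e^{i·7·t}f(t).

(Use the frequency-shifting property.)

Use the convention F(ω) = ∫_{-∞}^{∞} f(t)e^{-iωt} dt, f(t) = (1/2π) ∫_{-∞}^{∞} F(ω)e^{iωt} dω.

F[g](ω) = \frac{4 \left(\left(\omega - 7\right)^{2} + 5\right)}{\left(\left(\omega - 8\right)^{2} + 4\right) \left(\left(\omega - 6\right)^{2} + 4\right)}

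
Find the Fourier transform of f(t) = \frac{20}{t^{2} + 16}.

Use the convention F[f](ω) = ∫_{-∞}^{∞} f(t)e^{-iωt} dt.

F(ω) = 5 \pi e^{- 4 \left|{\omega}\right|}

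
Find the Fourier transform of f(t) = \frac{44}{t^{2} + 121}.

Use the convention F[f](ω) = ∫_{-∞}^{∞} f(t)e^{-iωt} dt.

F(ω) = 4 \pi e^{- 11 \left|{\omega}\right|}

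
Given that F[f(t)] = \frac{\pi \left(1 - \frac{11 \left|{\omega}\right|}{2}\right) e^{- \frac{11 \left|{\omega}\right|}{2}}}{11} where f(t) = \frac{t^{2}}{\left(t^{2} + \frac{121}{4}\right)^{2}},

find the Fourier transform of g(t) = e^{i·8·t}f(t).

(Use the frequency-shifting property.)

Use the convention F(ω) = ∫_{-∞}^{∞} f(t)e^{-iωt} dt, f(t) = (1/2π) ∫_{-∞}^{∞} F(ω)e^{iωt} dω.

F[g](ω) = \frac{\pi \left(2 - 11 \left|{\omega - 8}\right|\right) e^{- \frac{11 \left|{\omega - 8}\right|}{2}}}{22}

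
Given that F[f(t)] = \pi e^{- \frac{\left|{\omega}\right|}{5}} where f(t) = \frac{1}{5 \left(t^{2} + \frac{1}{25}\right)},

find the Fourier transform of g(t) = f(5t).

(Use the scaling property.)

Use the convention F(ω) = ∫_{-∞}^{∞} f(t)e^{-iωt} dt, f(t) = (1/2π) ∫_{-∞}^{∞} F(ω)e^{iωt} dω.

F[g](ω) = \frac{\pi e^{- \frac{\left|{\omega}\right|}{25}}}{5}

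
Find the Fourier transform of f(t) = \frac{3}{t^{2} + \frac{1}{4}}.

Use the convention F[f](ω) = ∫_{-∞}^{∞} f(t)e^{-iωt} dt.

F(ω) = 6 \pi e^{- \frac{\left|{\omega}\right|}{2}}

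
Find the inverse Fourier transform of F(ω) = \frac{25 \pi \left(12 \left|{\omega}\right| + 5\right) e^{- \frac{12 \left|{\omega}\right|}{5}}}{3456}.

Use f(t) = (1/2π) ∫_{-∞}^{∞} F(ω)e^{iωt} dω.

f(t) = \frac{1}{\left(t^{2} + \frac{144}{25}\right)^{2}}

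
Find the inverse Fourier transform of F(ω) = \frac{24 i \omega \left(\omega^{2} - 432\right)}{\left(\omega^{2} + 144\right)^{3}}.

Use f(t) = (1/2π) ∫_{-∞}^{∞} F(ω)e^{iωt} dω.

f(t) = 6 t e^{- 12 \left|{t}\right|} \left|{t}\right|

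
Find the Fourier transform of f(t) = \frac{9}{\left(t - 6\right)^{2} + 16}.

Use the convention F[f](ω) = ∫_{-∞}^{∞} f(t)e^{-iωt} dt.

F(ω) = \frac{9 \pi e^{- 6 i \omega - 4 \left|{\omega}\right|}}{4}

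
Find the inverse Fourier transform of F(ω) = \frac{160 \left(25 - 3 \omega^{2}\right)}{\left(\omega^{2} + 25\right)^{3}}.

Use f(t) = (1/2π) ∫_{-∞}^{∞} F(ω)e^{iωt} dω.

f(t) = 8 t^{2} e^{- 5 \left|{t}\right|}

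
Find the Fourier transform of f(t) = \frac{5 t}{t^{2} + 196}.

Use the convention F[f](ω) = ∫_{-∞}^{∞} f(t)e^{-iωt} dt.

F(ω) = - 5 i \pi e^{- 14 \left|{\omega}\right|} \operatorname{sign}{\left(\omega \right)}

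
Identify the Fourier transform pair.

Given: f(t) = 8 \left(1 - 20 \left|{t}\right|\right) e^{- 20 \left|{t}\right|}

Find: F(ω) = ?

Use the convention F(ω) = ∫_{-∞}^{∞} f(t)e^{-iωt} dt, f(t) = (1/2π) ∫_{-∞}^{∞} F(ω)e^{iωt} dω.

F(ω) = \frac{640 \omega^{2}}{\left(\omega^{2} + 400\right)^{2}}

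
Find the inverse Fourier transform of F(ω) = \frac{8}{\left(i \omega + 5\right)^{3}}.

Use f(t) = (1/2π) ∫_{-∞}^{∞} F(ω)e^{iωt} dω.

f(t) = 4 t^{2} e^{- 5 t} u\left(t\right)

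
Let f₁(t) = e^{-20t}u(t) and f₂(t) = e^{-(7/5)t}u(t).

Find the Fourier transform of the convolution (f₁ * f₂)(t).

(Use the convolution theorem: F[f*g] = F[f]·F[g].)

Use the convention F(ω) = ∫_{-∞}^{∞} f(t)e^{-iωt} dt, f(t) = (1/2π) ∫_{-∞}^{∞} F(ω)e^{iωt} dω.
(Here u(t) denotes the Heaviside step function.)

F[f₁*f₂](ω) = \frac{5}{\left(i \omega + 20\right) \left(5 i \omega + 7\right)}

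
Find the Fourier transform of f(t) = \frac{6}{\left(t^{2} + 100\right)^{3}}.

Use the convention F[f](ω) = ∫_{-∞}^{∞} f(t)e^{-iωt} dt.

F(ω) = \frac{3 \pi \left(100 \omega^{2} + 30 \left|{\omega}\right| + 3\right) e^{- 10 \left|{\omega}\right|}}{400000}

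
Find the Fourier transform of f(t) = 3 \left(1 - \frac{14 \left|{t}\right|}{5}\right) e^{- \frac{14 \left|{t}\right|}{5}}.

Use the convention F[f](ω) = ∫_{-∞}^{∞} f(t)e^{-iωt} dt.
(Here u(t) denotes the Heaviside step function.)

F(ω) = \frac{21000 \omega^{2}}{\left(25 \omega^{2} + 196\right)^{2}}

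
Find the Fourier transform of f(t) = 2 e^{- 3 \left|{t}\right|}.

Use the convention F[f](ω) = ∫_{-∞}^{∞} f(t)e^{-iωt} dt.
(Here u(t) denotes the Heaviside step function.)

F(ω) = \frac{12}{\omega^{2} + 9}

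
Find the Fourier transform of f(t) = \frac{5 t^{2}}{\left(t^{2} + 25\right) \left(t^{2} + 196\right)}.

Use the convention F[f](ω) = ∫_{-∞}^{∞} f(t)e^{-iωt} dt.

F(ω) = \frac{5 \pi \left(14 - 5 e^{9 \left|{\omega}\right|}\right) e^{- 14 \left|{\omega}\right|}}{171}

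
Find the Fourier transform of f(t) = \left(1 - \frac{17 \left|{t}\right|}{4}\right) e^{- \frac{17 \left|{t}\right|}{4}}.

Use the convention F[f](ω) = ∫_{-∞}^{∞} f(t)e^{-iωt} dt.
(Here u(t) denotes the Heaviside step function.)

F(ω) = \frac{4352 \omega^{2}}{\left(16 \omega^{2} + 289\right)^{2}}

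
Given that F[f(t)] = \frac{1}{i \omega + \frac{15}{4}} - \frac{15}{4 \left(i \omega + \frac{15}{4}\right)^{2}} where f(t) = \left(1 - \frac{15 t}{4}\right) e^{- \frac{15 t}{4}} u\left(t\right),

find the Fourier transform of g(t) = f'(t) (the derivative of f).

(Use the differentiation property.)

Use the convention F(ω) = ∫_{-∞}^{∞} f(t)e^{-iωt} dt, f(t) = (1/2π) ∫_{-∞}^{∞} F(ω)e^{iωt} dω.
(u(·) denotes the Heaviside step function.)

F[g](ω) = \frac{16 \omega^{2}}{16 \omega^{2} - 120 i \omega - 225}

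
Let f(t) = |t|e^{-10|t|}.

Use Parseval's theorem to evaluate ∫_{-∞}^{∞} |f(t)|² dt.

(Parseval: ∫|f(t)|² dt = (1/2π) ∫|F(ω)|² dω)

∫|f(t)|² dt = \frac{1}{2000}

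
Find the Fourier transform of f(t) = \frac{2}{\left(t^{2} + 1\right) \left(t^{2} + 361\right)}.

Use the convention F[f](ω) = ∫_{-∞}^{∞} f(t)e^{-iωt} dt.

F(ω) = \frac{\pi e^{- \left|{\omega}\right|}}{180} - \frac{\pi e^{- 19 \left|{\omega}\right|}}{3420}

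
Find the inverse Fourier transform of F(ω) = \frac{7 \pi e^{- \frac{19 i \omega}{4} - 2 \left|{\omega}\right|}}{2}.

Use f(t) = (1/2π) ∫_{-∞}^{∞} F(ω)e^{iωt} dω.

f(t) = \frac{7}{\left(t - \frac{19}{4}\right)^{2} + 4}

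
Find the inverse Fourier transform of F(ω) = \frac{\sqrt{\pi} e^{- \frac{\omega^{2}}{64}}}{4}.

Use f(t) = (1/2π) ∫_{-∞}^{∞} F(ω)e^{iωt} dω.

f(t) = e^{- 16 t^{2}}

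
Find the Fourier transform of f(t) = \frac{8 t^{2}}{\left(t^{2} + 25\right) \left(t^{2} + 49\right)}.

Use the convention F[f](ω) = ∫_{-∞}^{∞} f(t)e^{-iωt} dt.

F(ω) = \frac{\pi \left(7 - 5 e^{2 \left|{\omega}\right|}\right) e^{- 7 \left|{\omega}\right|}}{3}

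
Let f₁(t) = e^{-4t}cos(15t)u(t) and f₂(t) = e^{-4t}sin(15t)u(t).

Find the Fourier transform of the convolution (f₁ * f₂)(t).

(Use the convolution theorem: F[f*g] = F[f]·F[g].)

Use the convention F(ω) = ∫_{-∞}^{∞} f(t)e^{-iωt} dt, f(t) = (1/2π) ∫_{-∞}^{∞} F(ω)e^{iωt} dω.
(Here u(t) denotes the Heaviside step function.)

F[f₁*f₂](ω) = \frac{15 \left(i \omega + 4\right)}{\left(\left(i \omega + 4\right)^{2} + 225\right)^{2}}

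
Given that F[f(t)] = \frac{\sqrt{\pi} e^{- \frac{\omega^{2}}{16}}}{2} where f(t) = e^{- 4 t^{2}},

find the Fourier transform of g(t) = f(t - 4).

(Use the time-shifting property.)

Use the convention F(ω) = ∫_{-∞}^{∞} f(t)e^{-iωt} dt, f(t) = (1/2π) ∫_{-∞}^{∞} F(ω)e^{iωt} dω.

F[g](ω) = \frac{\sqrt{\pi} e^{- \frac{\omega \left(\omega + 64 i\right)}{16}}}{2}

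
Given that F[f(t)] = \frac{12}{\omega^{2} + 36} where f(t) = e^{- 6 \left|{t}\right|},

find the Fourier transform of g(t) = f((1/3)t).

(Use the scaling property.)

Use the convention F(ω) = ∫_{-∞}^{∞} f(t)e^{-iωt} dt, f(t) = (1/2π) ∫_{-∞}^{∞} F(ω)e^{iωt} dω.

F[g](ω) = \frac{4}{\omega^{2} + 4}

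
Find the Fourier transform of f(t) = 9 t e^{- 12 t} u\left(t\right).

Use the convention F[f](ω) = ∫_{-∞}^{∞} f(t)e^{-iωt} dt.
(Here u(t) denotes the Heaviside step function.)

F(ω) = \frac{9}{\left(i \omega + 12\right)^{2}}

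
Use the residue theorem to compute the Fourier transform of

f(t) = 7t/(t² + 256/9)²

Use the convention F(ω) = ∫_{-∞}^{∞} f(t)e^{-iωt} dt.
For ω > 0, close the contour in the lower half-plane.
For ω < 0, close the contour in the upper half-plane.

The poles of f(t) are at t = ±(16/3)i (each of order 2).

Let g(z) = f(z)e^{-iωz}; for large |z| the factor e^{-iωz} decays in the lower half-plane when ω > 0 and in the upper half-plane when ω < 0.

Case ω > 0 (lower half-plane, clockwise contour ⇒ F(ω) = -2πi·ΣRes):
  Res_{z = - \frac{16 i}{3}} g(z) = \frac{21 \omega e^{- \frac{16 \omega}{3}}}{64} (pole of order 2)
  F(ω) = -2πi·ΣRes = - \frac{21 i \pi \omega e^{- \frac{16 \omega}{3}}}{32}

Case ω < 0 (upper half-plane, counterclockwise contour ⇒ F(ω) = +2πi·ΣRes):
  Res_{z = \frac{16 i}{3}} g(z) = - \frac{21 \omega e^{\frac{16 \omega}{3}}}{64} (pole of order 2)
  F(ω) = 2πi·ΣRes = - \frac{21 i \pi \omega e^{\frac{16 \omega}{3}}}{32}

Both cases combine into a single formula in |ω|:

F(ω) = - \frac{21 i \pi \omega e^{- \frac{16 \left|{\omega}\right|}{3}}}{32}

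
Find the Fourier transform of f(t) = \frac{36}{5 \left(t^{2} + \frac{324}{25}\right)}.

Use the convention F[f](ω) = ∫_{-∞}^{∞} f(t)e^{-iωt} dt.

F(ω) = 2 \pi e^{- \frac{18 \left|{\omega}\right|}{5}}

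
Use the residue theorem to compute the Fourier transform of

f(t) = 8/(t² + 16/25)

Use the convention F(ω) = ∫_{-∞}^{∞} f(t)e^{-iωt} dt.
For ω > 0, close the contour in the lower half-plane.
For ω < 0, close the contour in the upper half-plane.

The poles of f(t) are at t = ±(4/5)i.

Let g(z) = f(z)e^{-iωz}; for large |z| the factor e^{-iωz} decays in the lower half-plane when ω > 0 and in the upper half-plane when ω < 0.

Case ω > 0 (lower half-plane, clockwise contour ⇒ F(ω) = -2πi·ΣRes):
  Res_{z = - \frac{4 i}{5}} g(z) = 5 i e^{- \frac{4 \omega}{5}}
  F(ω) = -2πi·ΣRes = 10 \pi e^{- \frac{4 \omega}{5}}

Case ω < 0 (upper half-plane, counterclockwise contour ⇒ F(ω) = +2πi·ΣRes):
  Res_{z = \frac{4 i}{5}} g(z) = - 5 i e^{\frac{4 \omega}{5}}
  F(ω) = 2πi·ΣRes = 10 \pi e^{\frac{4 \omega}{5}}

Both cases combine into a single formula in |ω|:

F(ω) = 10 \pi e^{- \frac{4 \left|{\omega}\right|}{5}}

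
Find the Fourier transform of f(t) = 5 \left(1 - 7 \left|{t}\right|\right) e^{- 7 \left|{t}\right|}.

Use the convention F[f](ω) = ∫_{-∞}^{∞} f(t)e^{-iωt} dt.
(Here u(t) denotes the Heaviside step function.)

F(ω) = \frac{140 \omega^{2}}{\left(\omega^{2} + 49\right)^{2}}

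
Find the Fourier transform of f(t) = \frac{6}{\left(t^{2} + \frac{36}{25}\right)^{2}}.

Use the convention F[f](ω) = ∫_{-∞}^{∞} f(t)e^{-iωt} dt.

F(ω) = \frac{25 \pi \left(6 \left|{\omega}\right| + 5\right) e^{- \frac{6 \left|{\omega}\right|}{5}}}{72}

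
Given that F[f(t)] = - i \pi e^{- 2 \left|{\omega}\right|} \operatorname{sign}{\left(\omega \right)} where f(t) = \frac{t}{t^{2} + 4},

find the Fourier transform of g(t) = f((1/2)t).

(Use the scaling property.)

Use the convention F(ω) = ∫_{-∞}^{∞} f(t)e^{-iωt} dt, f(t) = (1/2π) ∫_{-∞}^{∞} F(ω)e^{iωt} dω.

F[g](ω) = - 2 i \pi e^{- 4 \left|{\omega}\right|} \operatorname{sign}{\left(\omega \right)}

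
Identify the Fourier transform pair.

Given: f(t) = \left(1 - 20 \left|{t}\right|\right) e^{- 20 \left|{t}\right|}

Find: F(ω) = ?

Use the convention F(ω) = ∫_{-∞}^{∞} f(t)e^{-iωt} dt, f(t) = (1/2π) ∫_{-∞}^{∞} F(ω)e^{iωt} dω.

F(ω) = \frac{80 \omega^{2}}{\left(\omega^{2} + 400\right)^{2}}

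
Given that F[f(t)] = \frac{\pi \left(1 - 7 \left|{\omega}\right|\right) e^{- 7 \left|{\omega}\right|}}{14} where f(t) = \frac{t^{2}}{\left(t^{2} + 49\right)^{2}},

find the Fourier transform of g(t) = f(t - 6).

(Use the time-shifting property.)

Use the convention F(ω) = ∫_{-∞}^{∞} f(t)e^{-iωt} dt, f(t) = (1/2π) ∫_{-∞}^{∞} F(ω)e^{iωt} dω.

F[g](ω) = \frac{\pi \left(1 - 7 \left|{\omega}\right|\right) e^{- 6 i \omega - 7 \left|{\omega}\right|}}{14}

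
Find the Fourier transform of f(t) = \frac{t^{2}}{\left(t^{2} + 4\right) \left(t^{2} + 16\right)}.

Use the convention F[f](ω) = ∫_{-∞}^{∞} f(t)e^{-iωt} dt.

F(ω) = \frac{\pi \left(2 - e^{2 \left|{\omega}\right|}\right) e^{- 4 \left|{\omega}\right|}}{6}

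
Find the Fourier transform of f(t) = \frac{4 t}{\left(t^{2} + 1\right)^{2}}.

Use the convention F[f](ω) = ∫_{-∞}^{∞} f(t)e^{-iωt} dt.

F(ω) = - 2 i \pi \omega e^{- \left|{\omega}\right|}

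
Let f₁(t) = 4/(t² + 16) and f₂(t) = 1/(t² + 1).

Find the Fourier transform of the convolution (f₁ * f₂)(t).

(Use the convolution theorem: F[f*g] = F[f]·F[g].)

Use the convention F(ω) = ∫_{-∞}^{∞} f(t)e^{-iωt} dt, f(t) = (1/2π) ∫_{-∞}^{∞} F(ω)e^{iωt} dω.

F[f₁*f₂](ω) = \pi^{2} e^{- 5 \left|{\omega}\right|}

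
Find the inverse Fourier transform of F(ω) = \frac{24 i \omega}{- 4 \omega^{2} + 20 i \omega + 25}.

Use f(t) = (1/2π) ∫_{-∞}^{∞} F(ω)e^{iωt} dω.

f(t) = 6 \left(1 - \frac{5 t}{2}\right) e^{- \frac{5 t}{2}} u\left(t\right)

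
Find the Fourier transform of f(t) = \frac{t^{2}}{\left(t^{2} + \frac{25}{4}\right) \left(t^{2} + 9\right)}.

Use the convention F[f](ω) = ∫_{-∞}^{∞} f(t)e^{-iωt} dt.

F(ω) = \frac{12 \pi e^{- 3 \left|{\omega}\right|}}{11} - \frac{10 \pi e^{- \frac{5 \left|{\omega}\right|}{2}}}{11}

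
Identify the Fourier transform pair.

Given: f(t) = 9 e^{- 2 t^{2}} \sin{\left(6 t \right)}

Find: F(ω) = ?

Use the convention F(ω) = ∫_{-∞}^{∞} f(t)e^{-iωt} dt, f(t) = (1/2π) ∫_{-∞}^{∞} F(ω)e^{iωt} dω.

F(ω) = \frac{9 \sqrt{2} i \sqrt{\pi} \left(1 - e^{3 \omega}\right) e^{- \frac{\omega^{2}}{8} - \frac{3 \omega}{2} - \frac{9}{2}}}{4}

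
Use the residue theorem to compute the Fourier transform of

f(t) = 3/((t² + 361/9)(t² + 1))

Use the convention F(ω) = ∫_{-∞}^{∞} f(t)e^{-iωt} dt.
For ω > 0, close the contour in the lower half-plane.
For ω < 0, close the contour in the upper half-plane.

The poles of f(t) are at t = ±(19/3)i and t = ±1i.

Let g(z) = f(z)e^{-iωz}; for large |z| the factor e^{-iωz} decays in the lower half-plane when ω > 0 and in the upper half-plane when ω < 0.

Case ω > 0 (lower half-plane, clockwise contour ⇒ F(ω) = -2πi·ΣRes):
  Res_{z = - \frac{19 i}{3}} g(z) = - \frac{81 i e^{- \frac{19 \omega}{3}}}{13376}
  Res_{z = - i} g(z) = \frac{27 i e^{- \omega}}{704}
  F(ω) = -2πi·ΣRes = \frac{27 \pi e^{- \omega}}{352} - \frac{81 \pi e^{- \frac{19 \omega}{3}}}{6688}

Case ω < 0 (upper half-plane, counterclockwise contour ⇒ F(ω) = +2πi·ΣRes):
  Res_{z = \frac{19 i}{3}} g(z) = \frac{81 i e^{\frac{19 \omega}{3}}}{13376}
  Res_{z = i} g(z) = - \frac{27 i e^{\omega}}{704}
  F(ω) = 2πi·ΣRes = \frac{27 \pi \left(- 3 e^{\frac{19 \omega}{3}} + 19 e^{\omega}\right)}{6688}

Both cases combine into a single formula in |ω|:

F(ω) = \frac{27 \pi e^{- \left|{\omega}\right|}}{352} - \frac{81 \pi e^{- \frac{19 \left|{\omega}\right|}{3}}}{6688}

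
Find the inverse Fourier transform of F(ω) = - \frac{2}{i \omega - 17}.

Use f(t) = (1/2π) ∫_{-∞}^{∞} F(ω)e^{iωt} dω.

f(t) = 2 e^{17 t} u\left(- t\right)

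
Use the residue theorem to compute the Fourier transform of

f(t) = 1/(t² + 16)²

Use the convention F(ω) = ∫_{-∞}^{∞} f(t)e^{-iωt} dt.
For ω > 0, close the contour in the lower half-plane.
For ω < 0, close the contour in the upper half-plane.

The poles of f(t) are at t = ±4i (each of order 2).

Let g(z) = f(z)e^{-iωz}; for large |z| the factor e^{-iωz} decays in the lower half-plane when ω > 0 and in the upper half-plane when ω < 0.

Case ω > 0 (lower half-plane, clockwise contour ⇒ F(ω) = -2πi·ΣRes):
  Res_{z = - 4 i} g(z) = \frac{i \left(4 \omega + 1\right) e^{- 4 \omega}}{256} (pole of order 2)
  F(ω) = -2πi·ΣRes = \frac{\pi \left(4 \omega + 1\right) e^{- 4 \omega}}{128}

Case ω < 0 (upper half-plane, counterclockwise contour ⇒ F(ω) = +2πi·ΣRes):
  Res_{z = 4 i} g(z) = \frac{i \left(4 \omega - 1\right) e^{4 \omega}}{256} (pole of order 2)
  F(ω) = 2πi·ΣRes = \frac{\pi \left(1 - 4 \omega\right) e^{4 \omega}}{128}

Both cases combine into a single formula in |ω|:

F(ω) = \frac{\pi \left(4 \left|{\omega}\right| + 1\right) e^{- 4 \left|{\omega}\right|}}{128}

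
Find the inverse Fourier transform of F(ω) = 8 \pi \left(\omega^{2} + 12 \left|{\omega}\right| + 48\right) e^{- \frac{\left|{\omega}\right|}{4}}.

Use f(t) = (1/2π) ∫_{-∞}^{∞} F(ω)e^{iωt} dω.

f(t) = \frac{1}{\left(t^{2} + \frac{1}{16}\right)^{3}}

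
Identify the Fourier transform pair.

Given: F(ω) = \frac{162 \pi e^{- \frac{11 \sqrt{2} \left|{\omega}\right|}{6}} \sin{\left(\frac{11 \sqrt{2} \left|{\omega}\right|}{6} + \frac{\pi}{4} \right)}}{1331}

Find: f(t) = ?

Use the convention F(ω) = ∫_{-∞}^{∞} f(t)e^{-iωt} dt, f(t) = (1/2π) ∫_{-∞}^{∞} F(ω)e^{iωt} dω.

f(t) = \frac{6}{t^{4} + \frac{14641}{81}}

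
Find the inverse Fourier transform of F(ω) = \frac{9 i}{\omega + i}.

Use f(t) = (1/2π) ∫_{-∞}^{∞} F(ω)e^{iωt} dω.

f(t) = 9 e^{t} u\left(- t\right)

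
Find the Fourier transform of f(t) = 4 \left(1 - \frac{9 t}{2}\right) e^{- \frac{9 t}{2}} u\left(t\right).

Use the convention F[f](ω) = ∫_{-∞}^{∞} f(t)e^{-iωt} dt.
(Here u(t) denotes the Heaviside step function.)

F(ω) = \frac{16 i \omega}{- 4 \omega^{2} + 36 i \omega + 81}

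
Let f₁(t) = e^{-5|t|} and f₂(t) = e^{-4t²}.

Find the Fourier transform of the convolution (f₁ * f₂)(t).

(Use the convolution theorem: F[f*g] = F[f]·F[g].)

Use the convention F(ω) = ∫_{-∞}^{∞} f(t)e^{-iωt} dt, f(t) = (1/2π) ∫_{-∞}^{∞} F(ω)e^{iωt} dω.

F[f₁*f₂](ω) = \frac{5 \sqrt{\pi} e^{- \frac{\omega^{2}}{16}}}{\omega^{2} + 25}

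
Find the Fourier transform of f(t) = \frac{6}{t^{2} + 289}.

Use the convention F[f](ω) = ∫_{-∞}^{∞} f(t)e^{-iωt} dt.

F(ω) = \frac{6 \pi e^{- 17 \left|{\omega}\right|}}{17}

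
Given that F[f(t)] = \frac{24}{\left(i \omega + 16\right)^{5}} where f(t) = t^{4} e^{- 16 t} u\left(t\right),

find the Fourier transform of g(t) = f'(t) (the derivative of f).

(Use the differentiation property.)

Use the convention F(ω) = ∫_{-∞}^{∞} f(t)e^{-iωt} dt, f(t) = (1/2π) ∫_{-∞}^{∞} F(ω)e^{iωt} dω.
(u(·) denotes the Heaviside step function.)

F[g](ω) = \frac{24 i \omega}{\left(i \omega + 16\right)^{5}}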